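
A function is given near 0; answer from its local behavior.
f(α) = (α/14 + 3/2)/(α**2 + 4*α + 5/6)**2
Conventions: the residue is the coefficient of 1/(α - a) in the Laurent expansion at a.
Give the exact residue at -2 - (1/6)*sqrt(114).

The factor α**2 + 4*α + 5/6 splits as (α - a)(α - a') with a = -2 - (1/6)*sqrt(114), a' = -2 + (1/6)*sqrt(114). At the order-2 pole a set g(α) = (α - a)^2*f(α) = [α/14 + 3/2] / (α - a')^2.
Order-2 pole: residue = g'(a); g'(-2 - (1/6)*sqrt(114)) = (3/532)*sqrt(114), so the residue is (3/532)*sqrt(114).

The residue is (3/532)*sqrt(114).


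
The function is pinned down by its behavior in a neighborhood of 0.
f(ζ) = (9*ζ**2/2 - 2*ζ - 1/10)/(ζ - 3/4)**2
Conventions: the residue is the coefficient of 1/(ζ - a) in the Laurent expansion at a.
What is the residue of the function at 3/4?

The residue is 19/4.

At the order-2 pole 3/4 set g(ζ) = (ζ - (3/4))^2*f(ζ) = 9*ζ**2/2 - 2*ζ - 1/10.
Order-2 pole: residue = g'(a); g'(3/4) = 19/4, so the residue is 19/4.


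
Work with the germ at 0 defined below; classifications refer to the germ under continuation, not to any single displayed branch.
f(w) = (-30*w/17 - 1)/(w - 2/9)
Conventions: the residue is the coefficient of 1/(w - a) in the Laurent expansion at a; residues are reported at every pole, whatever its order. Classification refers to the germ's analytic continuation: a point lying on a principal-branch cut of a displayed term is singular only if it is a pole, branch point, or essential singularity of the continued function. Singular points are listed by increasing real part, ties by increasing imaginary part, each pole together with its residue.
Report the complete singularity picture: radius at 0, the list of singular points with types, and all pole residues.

Denominator factor (w - 2/9): pole of order 1 at 2/9, modulus 2/9.
The radius of convergence is the smallest modulus among the singular points: 2/9.
At the order-1 pole 2/9 set g(w) = (w - (2/9))*f(w) = -30*w/17 - 1.
Simple pole: residue = g(a) at a = 2/9, which is -71/51.

Radius of convergence at 0: 2/9.
At 2/9: a pole of order 1; residue -71/51.


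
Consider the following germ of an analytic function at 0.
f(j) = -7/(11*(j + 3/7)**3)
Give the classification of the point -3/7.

The denominator factor j + 3/7 vanishes at -3/7 and appears to the power 3; the numerator there equals -7/11, nonzero, and no other factor vanishes.
Hence a pole whose order is the multiplicity, 3.

The point is a pole of order 3.


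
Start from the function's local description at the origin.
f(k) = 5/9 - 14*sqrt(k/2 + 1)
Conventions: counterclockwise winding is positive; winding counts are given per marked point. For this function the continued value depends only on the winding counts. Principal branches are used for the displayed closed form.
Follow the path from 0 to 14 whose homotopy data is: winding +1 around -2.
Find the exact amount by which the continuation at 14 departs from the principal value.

The rational part is single-valued and drops out of the difference; each branch term changes only by its own monodromy.
(-14)*sqrt(1 - k/(-2)): winding +1 is odd, the square root flips sign, contributing -2*(-14)*sqrt(1 - (14)/(-2)) = -2*(-14)*sqrt(8) = (56)*sqrt(2).
Summing the contributions at k = 14 gives (56)*sqrt(2).

Continued minus principal equals (56)*sqrt(2).


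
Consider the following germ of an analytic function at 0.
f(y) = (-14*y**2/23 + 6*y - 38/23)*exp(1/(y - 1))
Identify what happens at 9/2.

There is no denominator, hence no pole anywhere.
The essential point of exp(1/(y - (1))) is 1, not 9/2.
So the germ continues analytically to 9/2.

The point is a regular point.


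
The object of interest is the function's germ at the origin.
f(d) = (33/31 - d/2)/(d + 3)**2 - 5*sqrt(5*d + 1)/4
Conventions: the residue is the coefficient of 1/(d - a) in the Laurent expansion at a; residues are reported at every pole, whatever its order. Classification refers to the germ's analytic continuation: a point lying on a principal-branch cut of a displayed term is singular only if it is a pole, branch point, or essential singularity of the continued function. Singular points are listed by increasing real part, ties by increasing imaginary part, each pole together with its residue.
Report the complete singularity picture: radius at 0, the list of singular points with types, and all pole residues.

Radius of convergence at 0: 1/5.
At -3: a pole of order 2; residue -1/2.
At -1/5: an algebraic (square-root) branch point.

Denominator factor (d + 3)^2: pole of order 2 at -3, modulus 3.
Branch term (-5/4)*sqrt(1 - d/(-1/5)): its argument vanishes at d = -1/5, a square-root branch point, modulus 1/5.
The radius of convergence is the smallest modulus among the singular points: 1/5.
The branch term is analytic at -3 and contributes nothing to the residue; only the rational part matters.
At the order-2 pole -3 set g(d) = (d - (-3))^2*(rational part) = 33/31 - d/2.
Order-2 pole: residue = g'(a); g'(-3) = -1/2, so the residue is -1/2.
List the singular points by increasing real part (a conjugate pair: the negative imaginary part first).


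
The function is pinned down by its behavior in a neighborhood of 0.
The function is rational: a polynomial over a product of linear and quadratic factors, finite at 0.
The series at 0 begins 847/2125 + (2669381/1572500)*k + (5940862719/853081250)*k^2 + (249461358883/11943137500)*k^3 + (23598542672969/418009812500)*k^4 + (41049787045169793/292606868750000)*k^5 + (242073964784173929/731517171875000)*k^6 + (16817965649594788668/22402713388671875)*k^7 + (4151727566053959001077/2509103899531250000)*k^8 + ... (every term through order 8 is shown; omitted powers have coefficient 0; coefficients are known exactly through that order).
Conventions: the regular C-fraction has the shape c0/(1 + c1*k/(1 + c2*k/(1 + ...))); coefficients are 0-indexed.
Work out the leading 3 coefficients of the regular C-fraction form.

The regular C-fraction coefficients are [847/2125, -22061/5180, 554299807/3542555380].

Taylor coefficients (read off): a_0 = 847/2125, a_1 = 2669381/1572500, a_2 = 5940862719/853081250.
c0 = a_0 = 847/2125. Peel one level at a time: if S = 1 + c*k/S' with S'(0) = 1, then c is the k-coefficient of S and S' = c*k/(S - 1).
S_1 = c0/f = 1 + (-22061/5180)*k + (554299807/831804400)*k^2 + ...; c1 = -22061/5180.
S_2 = c1*k/(S_1 - 1) = 1 + (554299807/3542555380)*k + ...; c2 = 554299807/3542555380.


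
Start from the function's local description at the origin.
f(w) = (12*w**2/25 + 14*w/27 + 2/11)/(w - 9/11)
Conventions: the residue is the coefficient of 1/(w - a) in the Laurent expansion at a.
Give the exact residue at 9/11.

The residue is 8416/9075.

At the order-1 pole 9/11 set g(w) = (w - (9/11))*f(w) = 12*w**2/25 + 14*w/27 + 2/11.
Simple pole: residue = g(a) at a = 9/11, which is 8416/9075.


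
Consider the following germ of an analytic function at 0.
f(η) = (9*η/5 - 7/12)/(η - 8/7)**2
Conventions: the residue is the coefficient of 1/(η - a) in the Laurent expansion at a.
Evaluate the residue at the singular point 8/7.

The residue is 9/5.

At the order-2 pole 8/7 set g(η) = (η - (8/7))^2*f(η) = 9*η/5 - 7/12.
Order-2 pole: residue = g'(a); g'(8/7) = 9/5, so the residue is 9/5.


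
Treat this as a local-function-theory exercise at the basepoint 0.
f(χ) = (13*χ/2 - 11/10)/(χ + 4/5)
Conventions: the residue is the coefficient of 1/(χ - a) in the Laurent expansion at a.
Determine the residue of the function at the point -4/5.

At the order-1 pole -4/5 set g(χ) = (χ - (-4/5))*f(χ) = 13*χ/2 - 11/10.
Simple pole: residue = g(a) at a = -4/5, which is -63/10.

The residue is -63/10.


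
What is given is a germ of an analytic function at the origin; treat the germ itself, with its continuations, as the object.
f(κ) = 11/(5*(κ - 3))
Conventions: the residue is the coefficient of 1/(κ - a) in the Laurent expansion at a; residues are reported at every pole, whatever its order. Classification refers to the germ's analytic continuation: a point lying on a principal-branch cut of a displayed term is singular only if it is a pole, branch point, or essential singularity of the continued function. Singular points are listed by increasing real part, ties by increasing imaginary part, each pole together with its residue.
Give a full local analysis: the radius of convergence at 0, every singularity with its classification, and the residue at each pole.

Denominator factor (κ - 3): pole of order 1 at 3, modulus 3.
The radius of convergence is the smallest modulus among the singular points: 3.
At the order-1 pole 3 set g(κ) = (κ - (3))*f(κ) = 11/5.
Simple pole: residue = g(a) at a = 3, which is 11/5.

Radius of convergence at 0: 3.
At 3: a pole of order 1; residue 11/5.


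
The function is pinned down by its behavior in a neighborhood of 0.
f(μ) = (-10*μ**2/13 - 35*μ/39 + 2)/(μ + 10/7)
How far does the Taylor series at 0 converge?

Denominator factor (μ + 10/7): pole of order 1 at -10/7, modulus 10/7.
The radius of convergence is the smallest modulus among the singular points: 10/7.

The radius of convergence is 10/7.


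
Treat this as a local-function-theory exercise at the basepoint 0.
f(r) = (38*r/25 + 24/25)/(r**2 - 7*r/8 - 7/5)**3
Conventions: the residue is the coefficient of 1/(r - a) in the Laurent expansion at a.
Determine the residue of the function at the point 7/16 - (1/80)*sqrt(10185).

The residue is -(2662400/2817421551)*sqrt(10185).

The factor r**2 - 7*r/8 - 7/5 splits as (r - a)(r - a') with a = 7/16 - (1/80)*sqrt(10185), a' = 7/16 + (1/80)*sqrt(10185). At the order-3 pole a set g(r) = (r - a)^3*f(r) = [38*r/25 + 24/25] / (r - a')^3.
Order-3 pole: residue = g''(a)/2; g''(7/16 - (1/80)*sqrt(10185)) = -(5324800/2817421551)*sqrt(10185), so the residue is -(2662400/2817421551)*sqrt(10185).


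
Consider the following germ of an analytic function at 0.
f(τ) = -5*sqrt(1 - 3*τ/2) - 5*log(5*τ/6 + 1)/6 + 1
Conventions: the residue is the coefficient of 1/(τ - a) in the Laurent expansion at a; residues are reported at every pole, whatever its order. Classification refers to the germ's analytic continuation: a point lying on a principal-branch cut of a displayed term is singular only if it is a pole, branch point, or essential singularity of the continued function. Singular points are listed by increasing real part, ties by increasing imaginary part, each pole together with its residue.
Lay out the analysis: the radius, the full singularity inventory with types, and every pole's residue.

Branch term (-5/6)*log(1 - τ/(-6/5)): its argument vanishes at τ = -6/5, a logarithmic branch point, modulus 6/5.
Branch term (-5)*sqrt(1 - τ/(2/3)): its argument vanishes at τ = 2/3, a square-root branch point, modulus 2/3.
The radius of convergence is the smallest modulus among the singular points: 2/3.
List the singular points by increasing real part (a conjugate pair: the negative imaginary part first).

Radius of convergence at 0: 2/3.
At -6/5: a logarithmic branch point.
At 2/3: an algebraic (square-root) branch point.


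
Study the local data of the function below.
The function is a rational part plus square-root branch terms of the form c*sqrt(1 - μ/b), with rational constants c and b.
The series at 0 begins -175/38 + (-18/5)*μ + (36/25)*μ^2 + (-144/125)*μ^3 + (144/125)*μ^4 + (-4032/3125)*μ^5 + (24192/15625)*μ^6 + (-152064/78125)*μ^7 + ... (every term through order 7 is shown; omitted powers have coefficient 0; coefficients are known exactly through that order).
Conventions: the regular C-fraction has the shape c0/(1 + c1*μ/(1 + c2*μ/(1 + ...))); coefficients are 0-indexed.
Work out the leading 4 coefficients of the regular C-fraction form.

Taylor coefficients (read off): a_0 = -175/38, a_1 = -18/5, a_2 = 36/25, a_3 = -144/125.
c0 = a_0 = -175/38. Peel one level at a time: if S = 1 + c*μ/S' with S'(0) = 1, then c is the μ-coefficient of S and S' = c*μ/(S - 1).
S_1 = c0/f = 1 + (-684/875)*μ + (707256/765625)*μ^2 + ...; c1 = -684/875.
S_2 = c1*μ/(S_1 - 1) = 1 + (1034/875)*μ + (-4/25)*μ^2 + ...; c2 = 1034/875.
S_3 = c2*μ/(S_2 - 1) = 1 + (70/517)*μ + ...; c3 = 70/517.

The regular C-fraction coefficients are [-175/38, -684/875, 1034/875, 70/517].


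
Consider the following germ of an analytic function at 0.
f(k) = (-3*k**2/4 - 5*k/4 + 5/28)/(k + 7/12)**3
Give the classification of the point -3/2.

Denominator factors: k + 7/12 = -11/12 at k = -3/2 — none vanishes.
So the germ continues analytically to -3/2.

The point is a regular point.


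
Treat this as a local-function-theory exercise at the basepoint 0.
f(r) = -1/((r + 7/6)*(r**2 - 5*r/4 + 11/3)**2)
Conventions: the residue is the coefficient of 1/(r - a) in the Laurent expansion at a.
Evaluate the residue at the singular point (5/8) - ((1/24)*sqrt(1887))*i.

The residue is (2592/218089) - ((46501920/86284950049)*sqrt(1887))*i.

The factor r**2 - 5*r/4 + 11/3 splits as (r - a)(r - a') with a = (5/8) - ((1/24)*sqrt(1887))*i, a' = (5/8) + ((1/24)*sqrt(1887))*i. At the order-2 pole a set g(r) = (r - a)^2*f(r) = [-1/(r + 7/6)] / (r - a')^2.
Order-2 pole: residue = g'(a); g'((5/8) - ((1/24)*sqrt(1887))*i) = (2592/218089) - ((46501920/86284950049)*sqrt(1887))*i, so the residue is (2592/218089) - ((46501920/86284950049)*sqrt(1887))*i.


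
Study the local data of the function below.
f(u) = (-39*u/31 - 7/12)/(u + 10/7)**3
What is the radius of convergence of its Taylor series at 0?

Denominator factor (u + 10/7)^3: pole of order 3 at -10/7, modulus 10/7.
The radius of convergence is the smallest modulus among the singular points: 10/7.

The radius of convergence is 10/7.


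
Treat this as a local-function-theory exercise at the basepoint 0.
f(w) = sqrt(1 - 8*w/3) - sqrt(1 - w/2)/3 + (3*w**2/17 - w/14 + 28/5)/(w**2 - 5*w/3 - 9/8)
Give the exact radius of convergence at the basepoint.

The radius of convergence is 3/8.

Denominator factor (w**2 - 5*w/3 - 9/8): discriminant 131/18, real irrational roots 5/6 + (1/12)*sqrt(262) and 5/6 - (1/12)*sqrt(262); poles of order 1, moduli 5/6 + (1/12)*sqrt(262) and -5/6 + (1/12)*sqrt(262).
Branch term (-1/3)*sqrt(1 - w/(2)): its argument vanishes at w = 2, a square-root branch point, modulus 2.
Branch term (1)*sqrt(1 - w/(3/8)): its argument vanishes at w = 3/8, a square-root branch point, modulus 3/8.
The radius of convergence is the smallest modulus among the singular points: 3/8.


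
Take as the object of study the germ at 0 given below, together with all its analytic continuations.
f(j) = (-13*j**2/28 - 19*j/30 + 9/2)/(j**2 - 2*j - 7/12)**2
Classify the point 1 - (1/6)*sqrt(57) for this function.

The denominator factor j**2 - 2*j - 7/12 vanishes at 1 - (1/6)*sqrt(57) and appears to the power 2; the numerator there equals 4481/1680 + (82/315)*sqrt(57), nonzero, and no other factor vanishes.
Hence a pole whose order is the multiplicity, 2.

The point is a pole of order 2.


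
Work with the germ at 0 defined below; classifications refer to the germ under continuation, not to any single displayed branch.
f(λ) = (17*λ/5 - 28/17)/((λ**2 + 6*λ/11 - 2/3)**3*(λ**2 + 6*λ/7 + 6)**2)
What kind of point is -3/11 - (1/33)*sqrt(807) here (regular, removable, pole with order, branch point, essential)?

The point is a pole of order 3.

The denominator factor λ**2 + 6*λ/11 - 2/3 vanishes at -3/11 - (1/33)*sqrt(807) and appears to the power 3; the numerator there equals -2407/935 - (17/165)*sqrt(807), nonzero, and no other factor vanishes.
Hence a pole whose order is the multiplicity, 3.


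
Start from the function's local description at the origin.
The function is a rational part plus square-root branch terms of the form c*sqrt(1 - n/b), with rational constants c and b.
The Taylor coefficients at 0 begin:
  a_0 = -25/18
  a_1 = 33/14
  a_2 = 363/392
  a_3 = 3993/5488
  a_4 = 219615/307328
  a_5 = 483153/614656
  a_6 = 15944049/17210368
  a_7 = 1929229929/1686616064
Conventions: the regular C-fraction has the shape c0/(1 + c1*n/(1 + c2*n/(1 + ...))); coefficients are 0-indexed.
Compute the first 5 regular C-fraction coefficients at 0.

The regular C-fraction coefficients are [-25/18, 297/175, -209/100, -275/3724, -2651/3724].

Taylor coefficients (read off): a_0 = -25/18, a_1 = 33/14, a_2 = 363/392, a_3 = 3993/5488, a_4 = 219615/307328.
c0 = a_0 = -25/18. Peel one level at a time: if S = 1 + c*n/S' with S'(0) = 1, then c is the n-coefficient of S and S' = c*n/(S - 1).
S_1 = c0/f = 1 + (297/175)*n + (62073/17500)*n^2 + ...; c1 = 297/175.
S_2 = c1*n/(S_1 - 1) = 1 + (-209/100)*n + (-121/784)*n^2 + ...; c2 = -209/100.
S_3 = c2*n/(S_2 - 1) = 1 + (-275/3724)*n + (-729025/13868176)*n^2 + ...; c3 = -275/3724.
S_4 = c3*n/(S_3 - 1) = 1 + (-2651/3724)*n + ...; c4 = -2651/3724.


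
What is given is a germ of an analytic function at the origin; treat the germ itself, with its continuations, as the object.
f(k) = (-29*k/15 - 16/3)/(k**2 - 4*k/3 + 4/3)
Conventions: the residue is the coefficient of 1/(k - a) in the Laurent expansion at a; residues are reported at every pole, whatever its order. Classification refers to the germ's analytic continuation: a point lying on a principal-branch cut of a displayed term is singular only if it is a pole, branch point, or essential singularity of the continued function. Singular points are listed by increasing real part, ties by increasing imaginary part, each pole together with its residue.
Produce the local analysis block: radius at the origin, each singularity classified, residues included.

Denominator factor (k**2 - 4*k/3 + 4/3): discriminant -32/9, complex-conjugate roots (2/3) + ((2/3)*sqrt(2))*i and (2/3) - ((2/3)*sqrt(2))*i; poles of order 1, moduli (2/3)*sqrt(3) and (2/3)*sqrt(3).
The radius of convergence is the smallest modulus among the singular points: (2/3)*sqrt(3).
The factor k**2 - 4*k/3 + 4/3 splits as (k - a)(k - a') with a = (2/3) - ((2/3)*sqrt(2))*i, a' = (2/3) + ((2/3)*sqrt(2))*i. At the order-1 pole a set g(k) = (k - a)*f(k) = [-29*k/15 - 16/3] / (k - a').
Simple pole: residue = g(a) at a = (2/3) - ((2/3)*sqrt(2))*i, which is (-29/30) - ((149/60)*sqrt(2))*i.
The factor k**2 - 4*k/3 + 4/3 splits as (k - a)(k - a') with a = (2/3) + ((2/3)*sqrt(2))*i, a' = (2/3) - ((2/3)*sqrt(2))*i. At the order-1 pole a set g(k) = (k - a)*f(k) = [-29*k/15 - 16/3] / (k - a').
Simple pole: residue = g(a) at a = (2/3) + ((2/3)*sqrt(2))*i, which is (-29/30) + ((149/60)*sqrt(2))*i.
List the singular points by increasing real part (a conjugate pair: the negative imaginary part first).

Radius of convergence at 0: (2/3)*sqrt(3).
At (2/3) - ((2/3)*sqrt(2))*i: a pole of order 1; residue (-29/30) - ((149/60)*sqrt(2))*i.
At (2/3) + ((2/3)*sqrt(2))*i: a pole of order 1; residue (-29/30) + ((149/60)*sqrt(2))*i.


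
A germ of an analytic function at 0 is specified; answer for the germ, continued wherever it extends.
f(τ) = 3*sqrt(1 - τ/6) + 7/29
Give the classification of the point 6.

The point is an algebraic (square-root) branch point.

The term (3)*sqrt(1 - τ/(6)) has argument 1 - 6/(6) = 0 at 6: a square-root (algebraic, two-sheeted) branch point; the remaining terms are analytic or single-valued there.


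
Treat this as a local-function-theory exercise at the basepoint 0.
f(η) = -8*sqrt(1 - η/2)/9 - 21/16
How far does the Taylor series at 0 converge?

Branch term (-8/9)*sqrt(1 - η/(2)): its argument vanishes at η = 2, a square-root branch point, modulus 2.
The radius of convergence is the smallest modulus among the singular points: 2.

The radius of convergence is 2.


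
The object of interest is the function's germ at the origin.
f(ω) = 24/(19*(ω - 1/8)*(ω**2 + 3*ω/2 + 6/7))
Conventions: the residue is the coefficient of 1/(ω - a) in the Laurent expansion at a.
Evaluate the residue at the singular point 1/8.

The residue is 10752/9025.

At the order-1 pole 1/8 set g(ω) = (ω - (1/8))*f(ω) = 24/(19*(ω**2 + 3*ω/2 + 6/7)).
Simple pole: residue = g(a) at a = 1/8, which is 10752/9025.


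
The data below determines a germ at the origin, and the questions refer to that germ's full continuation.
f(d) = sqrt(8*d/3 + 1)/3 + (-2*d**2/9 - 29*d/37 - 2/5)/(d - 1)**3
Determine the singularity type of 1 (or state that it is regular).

The denominator factor d - 1 vanishes at 1 and appears to the power 3; the numerator there equals -2341/1665, nonzero, and no other factor vanishes.
The branch terms are analytic at this point.
Hence a pole whose order is the multiplicity, 3.

The point is a pole of order 3.


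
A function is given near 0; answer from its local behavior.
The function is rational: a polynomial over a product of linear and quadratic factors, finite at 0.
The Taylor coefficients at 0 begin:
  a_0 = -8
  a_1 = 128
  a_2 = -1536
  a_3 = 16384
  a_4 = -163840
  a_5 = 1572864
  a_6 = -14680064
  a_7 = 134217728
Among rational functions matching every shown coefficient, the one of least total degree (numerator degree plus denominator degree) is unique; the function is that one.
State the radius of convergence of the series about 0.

No rational of total degree below 2 reproduces all 8 coefficients; solving the [0/2] Pade equations on them gives f(η) = -1/(8*(η + 1/8)**2), whose expansion matches every shown term.
Denominator factor (η + 1/8)^2: pole of order 2 at -1/8, modulus 1/8.
The radius of convergence is the smallest modulus among the singular points: 1/8.

The radius of convergence is 1/8.


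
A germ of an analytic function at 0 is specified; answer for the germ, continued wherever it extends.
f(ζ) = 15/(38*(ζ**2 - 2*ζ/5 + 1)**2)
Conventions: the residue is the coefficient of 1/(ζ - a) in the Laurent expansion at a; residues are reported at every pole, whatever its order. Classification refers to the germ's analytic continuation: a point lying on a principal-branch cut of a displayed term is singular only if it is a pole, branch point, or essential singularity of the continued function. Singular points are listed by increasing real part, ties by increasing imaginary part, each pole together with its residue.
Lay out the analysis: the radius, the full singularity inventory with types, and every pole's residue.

Denominator factor (ζ**2 - 2*ζ/5 + 1)^2: discriminant -96/25, complex-conjugate roots (1/5) + ((2/5)*sqrt(6))*i and (1/5) - ((2/5)*sqrt(6))*i; poles of order 2, moduli 1 and 1.
The radius of convergence is the smallest modulus among the singular points: 1.
The factor ζ**2 - 2*ζ/5 + 1 splits as (ζ - a)(ζ - a') with a = (1/5) - ((2/5)*sqrt(6))*i, a' = (1/5) + ((2/5)*sqrt(6))*i. At the order-2 pole a set g(ζ) = (ζ - a)^2*f(ζ) = [15/38] / (ζ - a')^2.
Order-2 pole: residue = g'(a); g'((1/5) - ((2/5)*sqrt(6))*i) = ((625/14592)*sqrt(6))*i, so the residue is ((625/14592)*sqrt(6))*i.
The factor ζ**2 - 2*ζ/5 + 1 splits as (ζ - a)(ζ - a') with a = (1/5) + ((2/5)*sqrt(6))*i, a' = (1/5) - ((2/5)*sqrt(6))*i. At the order-2 pole a set g(ζ) = (ζ - a)^2*f(ζ) = [15/38] / (ζ - a')^2.
Order-2 pole: residue = g'(a); g'((1/5) + ((2/5)*sqrt(6))*i) = -((625/14592)*sqrt(6))*i, so the residue is -((625/14592)*sqrt(6))*i.
List the singular points by increasing real part (a conjugate pair: the negative imaginary part first).

Radius of convergence at 0: 1.
At (1/5) - ((2/5)*sqrt(6))*i: a pole of order 2; residue ((625/14592)*sqrt(6))*i.
At (1/5) + ((2/5)*sqrt(6))*i: a pole of order 2; residue -((625/14592)*sqrt(6))*i.


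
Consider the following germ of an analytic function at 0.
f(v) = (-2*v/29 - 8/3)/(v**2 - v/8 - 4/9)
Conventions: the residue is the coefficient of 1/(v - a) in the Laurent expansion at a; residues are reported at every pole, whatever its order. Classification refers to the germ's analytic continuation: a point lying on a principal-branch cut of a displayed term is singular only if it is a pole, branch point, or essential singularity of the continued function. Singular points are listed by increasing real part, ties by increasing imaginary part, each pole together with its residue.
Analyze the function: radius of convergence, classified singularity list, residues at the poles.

Denominator factor (v**2 - v/8 - 4/9): discriminant 1033/576, real irrational roots 1/16 + (1/48)*sqrt(1033) and 1/16 - (1/48)*sqrt(1033); poles of order 1, moduli 1/16 + (1/48)*sqrt(1033) and -1/16 + (1/48)*sqrt(1033).
The radius of convergence is the smallest modulus among the singular points: -1/16 + (1/48)*sqrt(1033).
The factor v**2 - v/8 - 4/9 splits as (v - a)(v - a') with a = 1/16 - (1/48)*sqrt(1033), a' = 1/16 + (1/48)*sqrt(1033). At the order-1 pole a set g(v) = (v - a)*f(v) = [-2*v/29 - 8/3] / (v - a').
Simple pole: residue = g(a) at a = 1/16 - (1/48)*sqrt(1033), which is -1/29 + (1859/29957)*sqrt(1033).
The factor v**2 - v/8 - 4/9 splits as (v - a)(v - a') with a = 1/16 + (1/48)*sqrt(1033), a' = 1/16 - (1/48)*sqrt(1033). At the order-1 pole a set g(v) = (v - a)*f(v) = [-2*v/29 - 8/3] / (v - a').
Simple pole: residue = g(a) at a = 1/16 + (1/48)*sqrt(1033), which is -1/29 - (1859/29957)*sqrt(1033).
List the singular points by increasing real part (a conjugate pair: the negative imaginary part first).

Radius of convergence at 0: -1/16 + (1/48)*sqrt(1033).
At 1/16 - (1/48)*sqrt(1033): a pole of order 1; residue -1/29 + (1859/29957)*sqrt(1033).
At 1/16 + (1/48)*sqrt(1033): a pole of order 1; residue -1/29 - (1859/29957)*sqrt(1033).


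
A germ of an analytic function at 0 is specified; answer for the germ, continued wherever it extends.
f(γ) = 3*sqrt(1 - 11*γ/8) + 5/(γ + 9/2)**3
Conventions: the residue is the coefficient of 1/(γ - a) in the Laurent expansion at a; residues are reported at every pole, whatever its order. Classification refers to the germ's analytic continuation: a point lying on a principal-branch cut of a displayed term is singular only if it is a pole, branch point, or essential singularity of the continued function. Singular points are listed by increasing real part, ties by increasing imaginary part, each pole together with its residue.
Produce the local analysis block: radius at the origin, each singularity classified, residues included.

Denominator factor (γ + 9/2)^3: pole of order 3 at -9/2, modulus 9/2.
Branch term (3)*sqrt(1 - γ/(8/11)): its argument vanishes at γ = 8/11, a square-root branch point, modulus 8/11.
The radius of convergence is the smallest modulus among the singular points: 8/11.
The branch term is analytic at -9/2 and contributes nothing to the residue; only the rational part matters.
At the order-3 pole -9/2 set g(γ) = (γ - (-9/2))^3*(rational part) = 5.
Order-3 pole: residue = g''(a)/2; g''(-9/2) = 0, so the residue is 0.
List the singular points by increasing real part (a conjugate pair: the negative imaginary part first).

Radius of convergence at 0: 8/11.
At -9/2: a pole of order 3; residue 0.
At 8/11: an algebraic (square-root) branch point.


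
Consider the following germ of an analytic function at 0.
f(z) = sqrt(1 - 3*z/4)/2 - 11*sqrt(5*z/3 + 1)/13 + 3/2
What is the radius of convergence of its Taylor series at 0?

The radius of convergence is 3/5.

Branch term (-11/13)*sqrt(1 - z/(-3/5)): its argument vanishes at z = -3/5, a square-root branch point, modulus 3/5.
Branch term (1/2)*sqrt(1 - z/(4/3)): its argument vanishes at z = 4/3, a square-root branch point, modulus 4/3.
The radius of convergence is the smallest modulus among the singular points: 3/5.


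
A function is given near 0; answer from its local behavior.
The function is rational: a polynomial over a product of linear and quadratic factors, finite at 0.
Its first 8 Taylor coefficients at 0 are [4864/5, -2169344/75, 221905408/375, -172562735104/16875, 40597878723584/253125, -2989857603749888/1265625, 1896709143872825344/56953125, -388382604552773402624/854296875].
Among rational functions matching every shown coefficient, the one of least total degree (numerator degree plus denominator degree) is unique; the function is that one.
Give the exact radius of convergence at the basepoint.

The radius of convergence is -2/3 + (1/12)*sqrt(82).

No rational of total degree below 6 reproduces all 8 coefficients; solving the [0/6] Pade equations on them gives f(ε) = -38/(3*(ε**2 - 7*ε - 5/6)*(ε**2 - 4*ε/3 - 1/8)**2), whose expansion matches every shown term.
Denominator factor (ε**2 - 7*ε - 5/6): discriminant 157/3, real irrational roots 7/2 + (1/6)*sqrt(471) and 7/2 - (1/6)*sqrt(471); poles of order 1, moduli 7/2 + (1/6)*sqrt(471) and -7/2 + (1/6)*sqrt(471).
Denominator factor (ε**2 - 4*ε/3 - 1/8)^2: discriminant 41/18, real irrational roots 2/3 + (1/12)*sqrt(82) and 2/3 - (1/12)*sqrt(82); poles of order 2, moduli 2/3 + (1/12)*sqrt(82) and -2/3 + (1/12)*sqrt(82).
The radius of convergence is the smallest modulus among the singular points: -2/3 + (1/12)*sqrt(82).


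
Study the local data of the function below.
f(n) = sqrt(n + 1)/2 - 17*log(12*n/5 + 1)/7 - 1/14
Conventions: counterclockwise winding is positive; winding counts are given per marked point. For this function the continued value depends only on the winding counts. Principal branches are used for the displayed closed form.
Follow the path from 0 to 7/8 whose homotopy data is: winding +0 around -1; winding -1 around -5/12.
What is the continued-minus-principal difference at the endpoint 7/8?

The rational part is single-valued and drops out of the difference; each branch term changes only by its own monodromy.
(1/2)*sqrt(1 - n/(-1)): winding +0 is even, the square root returns to the same sheet, contribution 0.
(-17/7)*log(1 - n/(-5/12)): each positive loop around -5/12 adds 2*pi*i to the log, so winding -1 contributes (-17/7)*(-1)*2*pi*i = (34/7)*pi*i.
Summing the contributions at n = 7/8 gives (34/7)*pi*i.

Continued minus principal equals (34/7)*pi*i.


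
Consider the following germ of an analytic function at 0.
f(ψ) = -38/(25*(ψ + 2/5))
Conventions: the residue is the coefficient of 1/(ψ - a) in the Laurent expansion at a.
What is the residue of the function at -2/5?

The residue is -38/25.

At the order-1 pole -2/5 set g(ψ) = (ψ - (-2/5))*f(ψ) = -38/25.
Simple pole: residue = g(a) at a = -2/5, which is -38/25.


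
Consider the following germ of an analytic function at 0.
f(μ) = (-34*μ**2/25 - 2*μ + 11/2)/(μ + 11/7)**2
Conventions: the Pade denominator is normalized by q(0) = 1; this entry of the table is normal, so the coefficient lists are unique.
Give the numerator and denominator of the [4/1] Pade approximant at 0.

The Pade approximant has numerator coefficients [49/22, -145334/73491, 561001/1224850, -3927007/20210025, 27489049/444620550]; denominator coefficients [1, 55006/73491].

Taylor coefficients needed (expand at 0): a_0 = 49/22, a_1 = -441/121, a_2 = 212023/66550, a_3 = -943936/366025, a_4 = 16041081/8052550, a_5 = -66034703/44289025.
Write the denominator as Q(μ) = 1 + q1*μ. Requiring Q*f - P = O(μ^6) with deg P <= 4 kills the coefficients of μ^5..μ^5 in Q*f:
  μ^5: a_5 + q1*a_4 = 0, i.e. -66034703/44289025 + (16041081/8052550)*q1 = 0.
Solving this linear system: q1 = 55006/73491.
The numerator is Q*f truncated at degree 4: P0 = a_0 = 49/22; P1 = a_1 + q1*a_0 = -145334/73491; P2 = a_2 + q1*a_1 = 561001/1224850; P3 = a_3 + q1*a_2 = -3927007/20210025; P4 = a_4 + q1*a_3 = 27489049/444620550.


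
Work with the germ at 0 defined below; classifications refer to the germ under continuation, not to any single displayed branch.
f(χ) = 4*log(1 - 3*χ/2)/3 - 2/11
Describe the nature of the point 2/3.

The term (4/3)*log(1 - χ/(2/3)) has argument 1 - 2/3/(2/3) = 0 at 2/3: a logarithmic (infinitely-sheeted) branch point; the remaining terms are analytic or single-valued there.

The point is a logarithmic branch point.


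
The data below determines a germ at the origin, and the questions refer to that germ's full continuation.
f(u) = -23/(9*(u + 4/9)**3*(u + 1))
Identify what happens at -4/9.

The denominator factor u + 4/9 vanishes at -4/9 and appears to the power 3; the numerator there equals -23/9, nonzero, and no other factor vanishes.
Hence a pole whose order is the multiplicity, 3.

The point is a pole of order 3.


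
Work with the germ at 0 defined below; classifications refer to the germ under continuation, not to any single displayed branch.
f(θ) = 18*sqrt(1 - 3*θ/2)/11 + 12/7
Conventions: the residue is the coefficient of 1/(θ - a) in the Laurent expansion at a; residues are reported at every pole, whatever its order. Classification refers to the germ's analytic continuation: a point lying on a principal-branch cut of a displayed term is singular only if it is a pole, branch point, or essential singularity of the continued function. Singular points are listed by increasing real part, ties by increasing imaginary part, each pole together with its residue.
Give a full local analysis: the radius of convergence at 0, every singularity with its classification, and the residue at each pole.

Branch term (18/11)*sqrt(1 - θ/(2/3)): its argument vanishes at θ = 2/3, a square-root branch point, modulus 2/3.
The radius of convergence is the smallest modulus among the singular points: 2/3.

Radius of convergence at 0: 2/3.
At 2/3: an algebraic (square-root) branch point.


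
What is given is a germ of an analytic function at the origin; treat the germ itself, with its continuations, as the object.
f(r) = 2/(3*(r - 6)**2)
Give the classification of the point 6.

The denominator factor r - 6 vanishes at 6 and appears to the power 2; the numerator there equals 2/3, nonzero, and no other factor vanishes.
Hence a pole whose order is the multiplicity, 2.

The point is a pole of order 2.


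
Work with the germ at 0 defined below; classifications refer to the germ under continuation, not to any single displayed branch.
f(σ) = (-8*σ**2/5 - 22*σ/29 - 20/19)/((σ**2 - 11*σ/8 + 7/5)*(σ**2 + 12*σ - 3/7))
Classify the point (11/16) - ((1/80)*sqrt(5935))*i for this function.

The denominator factor σ**2 - 11*σ/8 + 7/5 vanishes at (11/16) - ((1/80)*sqrt(5935))*i and appears to the power 1; the numerator there equals (-186609/220400) + ((429/11600)*sqrt(5935))*i, nonzero, and no other factor vanishes.
Hence a pole whose order is the multiplicity, 1.

The point is a pole of order 1.


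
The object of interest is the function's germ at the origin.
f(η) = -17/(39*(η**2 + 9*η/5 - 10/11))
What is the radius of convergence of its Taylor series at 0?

The radius of convergence is -9/10 + (1/110)*sqrt(20801).

Denominator factor (η**2 + 9*η/5 - 10/11): discriminant 1891/275, real irrational roots -9/10 + (1/110)*sqrt(20801) and -9/10 - (1/110)*sqrt(20801); poles of order 1, moduli -9/10 + (1/110)*sqrt(20801) and 9/10 + (1/110)*sqrt(20801).
The radius of convergence is the smallest modulus among the singular points: -9/10 + (1/110)*sqrt(20801).


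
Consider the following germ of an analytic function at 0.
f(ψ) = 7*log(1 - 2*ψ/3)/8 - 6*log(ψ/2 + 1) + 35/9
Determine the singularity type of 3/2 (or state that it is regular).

The point is a logarithmic branch point.

The term (7/8)*log(1 - ψ/(3/2)) has argument 1 - 3/2/(3/2) = 0 at 3/2: a logarithmic (infinitely-sheeted) branch point; the remaining terms are analytic or single-valued there.


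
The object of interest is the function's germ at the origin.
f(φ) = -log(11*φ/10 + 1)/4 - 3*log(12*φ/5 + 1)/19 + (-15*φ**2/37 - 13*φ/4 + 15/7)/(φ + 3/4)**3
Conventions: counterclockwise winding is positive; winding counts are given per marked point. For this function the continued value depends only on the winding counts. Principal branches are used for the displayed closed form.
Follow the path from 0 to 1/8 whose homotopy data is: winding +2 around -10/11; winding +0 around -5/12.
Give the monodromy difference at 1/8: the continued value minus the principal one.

The rational part is single-valued and drops out of the difference; each branch term changes only by its own monodromy.
(-3/19)*log(1 - φ/(-5/12)): winding 0 around -5/12, so this term returns to its principal value, contribution 0.
(-1/4)*log(1 - φ/(-10/11)): each positive loop around -10/11 adds 2*pi*i to the log, so winding +2 contributes (-1/4)*(2)*2*pi*i = -pi*i.
Summing the contributions at φ = 1/8 gives -pi*i.

Continued minus principal equals -pi*i.


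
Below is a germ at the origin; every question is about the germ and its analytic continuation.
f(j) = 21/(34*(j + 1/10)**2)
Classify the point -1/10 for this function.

The denominator factor j + 1/10 vanishes at -1/10 and appears to the power 2; the numerator there equals 21/34, nonzero, and no other factor vanishes.
Hence a pole whose order is the multiplicity, 2.

The point is a pole of order 2.


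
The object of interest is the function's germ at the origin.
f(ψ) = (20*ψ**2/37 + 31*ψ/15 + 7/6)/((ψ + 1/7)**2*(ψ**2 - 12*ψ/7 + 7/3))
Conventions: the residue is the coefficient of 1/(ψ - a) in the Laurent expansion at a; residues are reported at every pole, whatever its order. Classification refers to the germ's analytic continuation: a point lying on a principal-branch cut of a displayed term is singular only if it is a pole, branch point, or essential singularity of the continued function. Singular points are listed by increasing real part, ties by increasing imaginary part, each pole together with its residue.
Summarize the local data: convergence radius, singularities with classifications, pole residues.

Denominator factor (ψ**2 - 12*ψ/7 + 7/3): discriminant -940/147, complex-conjugate roots (6/7) + ((1/21)*sqrt(705))*i and (6/7) - ((1/21)*sqrt(705))*i; poles of order 1, moduli (1/3)*sqrt(21) and (1/3)*sqrt(21).
Denominator factor (ψ + 1/7)^2: pole of order 2 at -1/7, modulus 1/7.
The radius of convergence is the smallest modulus among the singular points: 1/7.
At the order-2 pole -1/7 set g(ψ) = (ψ - (-1/7))^2*f(ψ) = (20*ψ**2/37 + 31*ψ/15 + 7/6)/(ψ**2 - 12*ψ/7 + 7/3).
Order-2 pole: residue = g'(a); g'(-1/7) = 5384141/5399188, so the residue is 5384141/5399188.
The factor ψ**2 - 12*ψ/7 + 7/3 splits as (ψ - a)(ψ - a') with a = (6/7) - ((1/21)*sqrt(705))*i, a' = (6/7) + ((1/21)*sqrt(705))*i. At the order-1 pole a set g(ψ) = (ψ - a)*f(ψ) = [(20*ψ**2/37 + 31*ψ/15 + 7/6)/(ψ + 1/7)**2] / (ψ - a').
Simple pole: residue = g(a) at a = (6/7) - ((1/21)*sqrt(705))*i, which is (-5384141/10798376) + ((113209873/6344045900)*sqrt(705))*i.
The factor ψ**2 - 12*ψ/7 + 7/3 splits as (ψ - a)(ψ - a') with a = (6/7) + ((1/21)*sqrt(705))*i, a' = (6/7) - ((1/21)*sqrt(705))*i. At the order-1 pole a set g(ψ) = (ψ - a)*f(ψ) = [(20*ψ**2/37 + 31*ψ/15 + 7/6)/(ψ + 1/7)**2] / (ψ - a').
Simple pole: residue = g(a) at a = (6/7) + ((1/21)*sqrt(705))*i, which is (-5384141/10798376) - ((113209873/6344045900)*sqrt(705))*i.
List the singular points by increasing real part (a conjugate pair: the negative imaginary part first).

Radius of convergence at 0: 1/7.
At -1/7: a pole of order 2; residue 5384141/5399188.
At (6/7) - ((1/21)*sqrt(705))*i: a pole of order 1; residue (-5384141/10798376) + ((113209873/6344045900)*sqrt(705))*i.
At (6/7) + ((1/21)*sqrt(705))*i: a pole of order 1; residue (-5384141/10798376) - ((113209873/6344045900)*sqrt(705))*i.


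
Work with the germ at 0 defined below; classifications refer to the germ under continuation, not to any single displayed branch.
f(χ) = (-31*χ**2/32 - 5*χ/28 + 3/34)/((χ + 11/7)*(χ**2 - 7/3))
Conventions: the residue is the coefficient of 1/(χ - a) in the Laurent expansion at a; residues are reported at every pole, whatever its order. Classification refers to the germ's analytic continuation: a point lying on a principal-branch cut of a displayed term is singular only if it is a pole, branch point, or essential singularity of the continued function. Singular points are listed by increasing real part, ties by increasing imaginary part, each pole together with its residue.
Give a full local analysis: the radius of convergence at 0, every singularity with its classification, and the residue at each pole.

Radius of convergence at 0: (1/3)*sqrt(21).
At -11/7: a pole of order 1; residue -32361/2176.
At -(1/3)*sqrt(21): a pole of order 1; residue 30253/4352 + (6847/4352)*sqrt(21).
At (1/3)*sqrt(21): a pole of order 1; residue 30253/4352 - (6847/4352)*sqrt(21).

Denominator factor (χ + 11/7): pole of order 1 at -11/7, modulus 11/7.
Denominator factor (χ**2 - 7/3): discriminant 28/3, real irrational roots (1/3)*sqrt(21) and -(1/3)*sqrt(21); poles of order 1, moduli (1/3)*sqrt(21) and (1/3)*sqrt(21).
The radius of convergence is the smallest modulus among the singular points: (1/3)*sqrt(21).
At the order-1 pole -11/7 set g(χ) = (χ - (-11/7))*f(χ) = (-31*χ**2/32 - 5*χ/28 + 3/34)/(χ**2 - 7/3).
Simple pole: residue = g(a) at a = -11/7, which is -32361/2176.
The factor χ**2 - 7/3 splits as (χ - a)(χ - a') with a = -(1/3)*sqrt(21), a' = (1/3)*sqrt(21). At the order-1 pole a set g(χ) = (χ - a)*f(χ) = [(-31*χ**2/32 - 5*χ/28 + 3/34)/(χ + 11/7)] / (χ - a').
Simple pole: residue = g(a) at a = -(1/3)*sqrt(21), which is 30253/4352 + (6847/4352)*sqrt(21).
The factor χ**2 - 7/3 splits as (χ - a)(χ - a') with a = (1/3)*sqrt(21), a' = -(1/3)*sqrt(21). At the order-1 pole a set g(χ) = (χ - a)*f(χ) = [(-31*χ**2/32 - 5*χ/28 + 3/34)/(χ + 11/7)] / (χ - a').
Simple pole: residue = g(a) at a = (1/3)*sqrt(21), which is 30253/4352 - (6847/4352)*sqrt(21).
List the singular points by increasing real part (a conjugate pair: the negative imaginary part first).
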